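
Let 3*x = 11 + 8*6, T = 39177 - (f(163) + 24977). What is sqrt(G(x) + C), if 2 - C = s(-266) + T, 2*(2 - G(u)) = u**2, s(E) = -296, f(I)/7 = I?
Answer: I*sqrt(466286)/6 ≈ 113.81*I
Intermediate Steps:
f(I) = 7*I
T = 13059 (T = 39177 - (7*163 + 24977) = 39177 - (1141 + 24977) = 39177 - 1*26118 = 39177 - 26118 = 13059)
x = 59/3 (x = (11 + 8*6)/3 = (11 + 48)/3 = (1/3)*59 = 59/3 ≈ 19.667)
G(u) = 2 - u**2/2
C = -12761 (C = 2 - (-296 + 13059) = 2 - 1*12763 = 2 - 12763 = -12761)
sqrt(G(x) + C) = sqrt((2 - (59/3)**2/2) - 12761) = sqrt((2 - 1/2*3481/9) - 12761) = sqrt((2 - 3481/18) - 12761) = sqrt(-3445/18 - 12761) = sqrt(-233143/18) = I*sqrt(466286)/6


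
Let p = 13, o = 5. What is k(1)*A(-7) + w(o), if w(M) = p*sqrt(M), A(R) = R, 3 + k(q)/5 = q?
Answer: 70 + 13*sqrt(5) ≈ 99.069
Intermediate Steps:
k(q) = -15 + 5*q
w(M) = 13*sqrt(M)
k(1)*A(-7) + w(o) = (-15 + 5*1)*(-7) + 13*sqrt(5) = (-15 + 5)*(-7) + 13*sqrt(5) = -10*(-7) + 13*sqrt(5) = 70 + 13*sqrt(5)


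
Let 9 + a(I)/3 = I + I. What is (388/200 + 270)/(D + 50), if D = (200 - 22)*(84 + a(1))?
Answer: 13597/563200 ≈ 0.024142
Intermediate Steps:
a(I) = -27 + 6*I (a(I) = -27 + 3*(I + I) = -27 + 3*(2*I) = -27 + 6*I)
D = 11214 (D = (200 - 22)*(84 + (-27 + 6*1)) = 178*(84 + (-27 + 6)) = 178*(84 - 21) = 178*63 = 11214)
(388/200 + 270)/(D + 50) = (388/200 + 270)/(11214 + 50) = (388*(1/200) + 270)/11264 = (97/50 + 270)*(1/11264) = (13597/50)*(1/11264) = 13597/563200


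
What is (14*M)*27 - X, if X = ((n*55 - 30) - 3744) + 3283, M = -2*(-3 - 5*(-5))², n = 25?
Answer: -366788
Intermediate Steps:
M = -968 (M = -2*(-3 + 25)² = -2*22² = -2*484 = -968)
X = 884 (X = ((25*55 - 30) - 3744) + 3283 = ((1375 - 30) - 3744) + 3283 = (1345 - 3744) + 3283 = -2399 + 3283 = 884)
(14*M)*27 - X = (14*(-968))*27 - 1*884 = -13552*27 - 884 = -365904 - 884 = -366788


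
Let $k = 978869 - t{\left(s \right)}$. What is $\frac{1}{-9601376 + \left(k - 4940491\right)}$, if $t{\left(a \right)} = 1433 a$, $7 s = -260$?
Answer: $- \frac{7}{94568406} \approx -7.402 \cdot 10^{-8}$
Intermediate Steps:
$s = - \frac{260}{7}$ ($s = \frac{1}{7} \left(-260\right) = - \frac{260}{7} \approx -37.143$)
$k = \frac{7224663}{7}$ ($k = 978869 - 1433 \left(- \frac{260}{7}\right) = 978869 - - \frac{372580}{7} = 978869 + \frac{372580}{7} = \frac{7224663}{7} \approx 1.0321 \cdot 10^{6}$)
$\frac{1}{-9601376 + \left(k - 4940491\right)} = \frac{1}{-9601376 + \left(\frac{7224663}{7} - 4940491\right)} = \frac{1}{-9601376 - \frac{27358774}{7}} = \frac{1}{- \frac{94568406}{7}} = - \frac{7}{94568406}$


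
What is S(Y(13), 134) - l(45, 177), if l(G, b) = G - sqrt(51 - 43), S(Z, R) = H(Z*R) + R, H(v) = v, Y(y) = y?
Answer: 1831 + 2*sqrt(2) ≈ 1833.8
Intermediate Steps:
S(Z, R) = R + R*Z (S(Z, R) = Z*R + R = R*Z + R = R + R*Z)
l(G, b) = G - 2*sqrt(2) (l(G, b) = G - sqrt(8) = G - 2*sqrt(2))
S(Y(13), 134) - l(45, 177) = 134*(1 + 13) - (45 - 2*sqrt(2)) = 134*14 + (-45 + 2*sqrt(2)) = 1876 + (-45 + 2*sqrt(2)) = 1831 + 2*sqrt(2)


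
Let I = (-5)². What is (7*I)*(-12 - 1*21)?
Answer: -5775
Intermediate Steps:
I = 25
(7*I)*(-12 - 1*21) = (7*25)*(-12 - 1*21) = 175*(-12 - 21) = 175*(-33) = -5775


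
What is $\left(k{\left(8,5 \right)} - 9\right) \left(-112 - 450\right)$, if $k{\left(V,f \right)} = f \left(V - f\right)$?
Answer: $-3372$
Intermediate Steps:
$\left(k{\left(8,5 \right)} - 9\right) \left(-112 - 450\right) = \left(5 \left(8 - 5\right) - 9\right) \left(-112 - 450\right) = \left(5 \left(8 - 5\right) - 9\right) \left(-562\right) = \left(5 \cdot 3 - 9\right) \left(-562\right) = \left(15 - 9\right) \left(-562\right) = 6 \left(-562\right) = -3372$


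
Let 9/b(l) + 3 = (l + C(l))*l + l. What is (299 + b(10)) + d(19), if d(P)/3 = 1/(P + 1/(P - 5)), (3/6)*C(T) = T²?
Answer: 56099676/187523 ≈ 299.16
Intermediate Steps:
C(T) = 2*T²
b(l) = 9/(-3 + l + l*(l + 2*l²)) (b(l) = 9/(-3 + ((l + 2*l²)*l + l)) = 9/(-3 + (l*(l + 2*l²) + l)) = 9/(-3 + (l + l*(l + 2*l²))) = 9/(-3 + l + l*(l + 2*l²)))
d(P) = 3/(P + 1/(-5 + P)) (d(P) = 3/(P + 1/(P - 5)) = 3/(P + 1/(-5 + P)))
(299 + b(10)) + d(19) = (299 + 9/(-3 + 10 + 10² + 2*10³)) + 3*(-5 + 19)/(1 + 19² - 5*19) = (299 + 9/(-3 + 10 + 100 + 2*1000)) + 3*14/(1 + 361 - 95) = (299 + 9/(-3 + 10 + 100 + 2000)) + 3*14/267 = (299 + 9/2107) + 3*(1/267)*14 = (299 + 9*(1/2107)) + 14/89 = (299 + 9/2107) + 14/89 = 630002/2107 + 14/89 = 56099676/187523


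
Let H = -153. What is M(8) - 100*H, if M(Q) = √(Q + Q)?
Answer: 15304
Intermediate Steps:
M(Q) = √2*√Q (M(Q) = √(2*Q) = √2*√Q)
M(8) - 100*H = √2*√8 - 100*(-153) = √2*(2*√2) + 15300 = 4 + 15300 = 15304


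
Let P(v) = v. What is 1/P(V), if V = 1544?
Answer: 1/1544 ≈ 0.00064767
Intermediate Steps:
1/P(V) = 1/1544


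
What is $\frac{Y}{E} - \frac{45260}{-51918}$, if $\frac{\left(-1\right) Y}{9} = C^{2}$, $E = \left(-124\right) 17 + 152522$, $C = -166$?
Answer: $- \frac{505677836}{650766171} \approx -0.77705$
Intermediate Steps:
$E = 150414$ ($E = -2108 + 152522 = 150414$)
$Y = -248004$ ($Y = - 9 \left(-166\right)^{2} = \left(-9\right) 27556 = -248004$)
$\frac{Y}{E} - \frac{45260}{-51918} = - \frac{248004}{150414} - \frac{45260}{-51918} = \left(-248004\right) \frac{1}{150414} - - \frac{22630}{25959} = - \frac{41334}{25069} + \frac{22630}{25959} = - \frac{505677836}{650766171}$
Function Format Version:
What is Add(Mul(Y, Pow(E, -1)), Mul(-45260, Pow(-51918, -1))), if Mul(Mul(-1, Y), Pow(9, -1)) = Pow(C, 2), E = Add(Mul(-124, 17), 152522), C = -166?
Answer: Rational(-505677836, 650766171) ≈ -0.77705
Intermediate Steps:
E = 150414 (E = Add(-2108, 152522) = 150414)
Y = -248004 (Y = Mul(-9, Pow(-166, 2)) = Mul(-9, 27556) = -248004)
Add(Mul(Y, Pow(E, -1)), Mul(-45260, Pow(-51918, -1))) = Add(Mul(-248004, Pow(150414, -1)), Mul(-45260, Pow(-51918, -1))) = Add(Mul(-248004, Rational(1, 150414)), Mul(-45260, Rational(-1, 51918))) = Add(Rational(-41334, 25069), Rational(22630, 25959)) = Rational(-505677836, 650766171)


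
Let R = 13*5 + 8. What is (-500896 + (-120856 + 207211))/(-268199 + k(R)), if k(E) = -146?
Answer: 414541/268345 ≈ 1.5448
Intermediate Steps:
R = 73 (R = 65 + 8 = 73)
(-500896 + (-120856 + 207211))/(-268199 + k(R)) = (-500896 + (-120856 + 207211))/(-268199 - 146) = (-500896 + 86355)/(-268345) = -414541*(-1/268345) = 414541/268345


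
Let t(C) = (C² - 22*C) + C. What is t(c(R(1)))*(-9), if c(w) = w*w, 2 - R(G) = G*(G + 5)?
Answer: 720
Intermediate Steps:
R(G) = 2 - G*(5 + G) (R(G) = 2 - G*(G + 5) = 2 - G*(5 + G))
c(w) = w²
t(C) = C² - 21*C
t(c(R(1)))*(-9) = ((2 - 1*1² - 5*1)²*(-21 + (2 - 1*1² - 5*1)²))*(-9) = ((2 - 1*1 - 5)²*(-21 + (2 - 1*1 - 5)²))*(-9) = ((2 - 1 - 5)²*(-21 + (2 - 1 - 5)²))*(-9) = ((-4)²*(-21 + (-4)²))*(-9) = (16*(-21 + 16))*(-9) = (16*(-5))*(-9) = -80*(-9) = 720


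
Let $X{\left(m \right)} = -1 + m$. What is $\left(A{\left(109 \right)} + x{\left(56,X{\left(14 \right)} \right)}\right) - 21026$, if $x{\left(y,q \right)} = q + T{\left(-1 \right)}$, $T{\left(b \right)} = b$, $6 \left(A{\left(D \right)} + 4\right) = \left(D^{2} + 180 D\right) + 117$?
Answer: $- \frac{47245}{3} \approx -15748.0$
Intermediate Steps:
$A{\left(D \right)} = \frac{31}{2} + 30 D + \frac{D^{2}}{6}$ ($A{\left(D \right)} = -4 + \frac{\left(D^{2} + 180 D\right) + 117}{6} = -4 + \frac{117 + D^{2} + 180 D}{6} = -4 + \left(\frac{39}{2} + 30 D + \frac{D^{2}}{6}\right) = \frac{31}{2} + 30 D + \frac{D^{2}}{6}$)
$x{\left(y,q \right)} = -1 + q$ ($x{\left(y,q \right)} = q - 1 = -1 + q$)
$\left(A{\left(109 \right)} + x{\left(56,X{\left(14 \right)} \right)}\right) - 21026 = \left(\left(\frac{31}{2} + 30 \cdot 109 + \frac{109^{2}}{6}\right) + \left(-1 + \left(-1 + 14\right)\right)\right) - 21026 = \left(\left(\frac{31}{2} + 3270 + \frac{1}{6} \cdot 11881\right) + \left(-1 + 13\right)\right) - 21026 = \left(\left(\frac{31}{2} + 3270 + \frac{11881}{6}\right) + 12\right) - 21026 = \left(\frac{15797}{3} + 12\right) - 21026 = \frac{15833}{3} - 21026 = - \frac{47245}{3}$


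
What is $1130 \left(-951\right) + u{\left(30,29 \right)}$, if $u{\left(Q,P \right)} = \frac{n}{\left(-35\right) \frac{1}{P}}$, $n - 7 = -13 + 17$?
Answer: $- \frac{37612369}{35} \approx -1.0746 \cdot 10^{6}$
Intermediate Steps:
$n = 11$ ($n = 7 + \left(-13 + 17\right) = 7 + 4 = 11$)
$u{\left(Q,P \right)} = - \frac{11 P}{35}$ ($u{\left(Q,P \right)} = \frac{11}{\left(-35\right) \frac{1}{P}} = 11 \left(- \frac{P}{35}\right) = - \frac{11 P}{35}$)
$1130 \left(-951\right) + u{\left(30,29 \right)} = 1130 \left(-951\right) - \frac{319}{35} = -1074630 - \frac{319}{35} = - \frac{37612369}{35}$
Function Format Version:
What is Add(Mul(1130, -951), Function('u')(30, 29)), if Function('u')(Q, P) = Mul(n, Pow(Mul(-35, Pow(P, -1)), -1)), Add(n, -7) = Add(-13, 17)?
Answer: Rational(-37612369, 35) ≈ -1.0746e+6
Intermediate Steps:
n = 11 (n = Add(7, Add(-13, 17)) = Add(7, 4) = 11)
Function('u')(Q, P) = Mul(Rational(-11, 35), P) (Function('u')(Q, P) = Mul(11, Pow(Mul(-35, Pow(P, -1)), -1)) = Mul(11, Mul(Rational(-1, 35), P)) = Mul(Rational(-11, 35), P))
Add(Mul(1130, -951), Function('u')(30, 29)) = Add(Mul(1130, -951), Mul(Rational(-11, 35), 29)) = Add(-1074630, Rational(-319, 35)) = Rational(-37612369, 35)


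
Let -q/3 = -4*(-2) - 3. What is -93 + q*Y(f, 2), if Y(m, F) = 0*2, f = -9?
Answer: -93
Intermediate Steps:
Y(m, F) = 0
q = -15 (q = -3*(-4*(-2) - 3) = -3*(8 - 3) = -3*5 = -15)
-93 + q*Y(f, 2) = -93 - 15*0 = -93 + 0 = -93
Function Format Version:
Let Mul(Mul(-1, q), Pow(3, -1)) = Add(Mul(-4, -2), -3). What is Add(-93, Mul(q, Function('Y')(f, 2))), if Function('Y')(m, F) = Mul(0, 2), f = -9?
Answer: -93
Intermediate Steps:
Function('Y')(m, F) = 0
q = -15 (q = Mul(-3, Add(Mul(-4, -2), -3)) = Mul(-3, Add(8, -3)) = Mul(-3, 5) = -15)
Add(-93, Mul(q, Function('Y')(f, 2))) = Add(-93, Mul(-15, 0)) = Add(-93, 0) = -93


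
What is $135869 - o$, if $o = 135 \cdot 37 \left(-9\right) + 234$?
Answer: $180590$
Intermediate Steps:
$o = -44721$ ($o = 135 \left(-333\right) + 234 = -44955 + 234 = -44721$)
$135869 - o = 135869 - -44721 = 135869 + 44721 = 180590$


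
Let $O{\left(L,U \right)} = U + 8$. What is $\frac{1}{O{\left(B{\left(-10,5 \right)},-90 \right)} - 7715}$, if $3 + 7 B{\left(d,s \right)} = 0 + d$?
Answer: $- \frac{1}{7797} \approx -0.00012825$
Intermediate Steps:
$B{\left(d,s \right)} = - \frac{3}{7} + \frac{d}{7}$ ($B{\left(d,s \right)} = - \frac{3}{7} + \frac{0 + d}{7} = - \frac{3}{7} + \frac{d}{7}$)
$O{\left(L,U \right)} = 8 + U$
$\frac{1}{O{\left(B{\left(-10,5 \right)},-90 \right)} - 7715} = \frac{1}{\left(8 - 90\right) - 7715} = \frac{1}{-82 - 7715} = \frac{1}{-7797} = - \frac{1}{7797}$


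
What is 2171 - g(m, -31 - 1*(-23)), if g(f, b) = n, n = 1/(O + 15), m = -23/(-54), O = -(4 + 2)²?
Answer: 45592/21 ≈ 2171.0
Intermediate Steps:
O = -36 (O = -1*6² = -1*36 = -36)
m = 23/54 (m = -23*(-1/54) = 23/54 ≈ 0.42593)
n = -1/21 (n = 1/(-36 + 15) = 1/(-21) = -1/21 ≈ -0.047619)
g(f, b) = -1/21
2171 - g(m, -31 - 1*(-23)) = 2171 - 1*(-1/21) = 2171 + 1/21 = 45592/21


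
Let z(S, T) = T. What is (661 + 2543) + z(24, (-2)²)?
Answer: 3208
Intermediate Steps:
(661 + 2543) + z(24, (-2)²) = (661 + 2543) + (-2)² = 3204 + 4 = 3208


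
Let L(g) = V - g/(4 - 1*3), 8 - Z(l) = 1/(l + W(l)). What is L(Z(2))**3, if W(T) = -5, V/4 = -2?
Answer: -117649/27 ≈ -4357.4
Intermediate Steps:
V = -8 (V = 4*(-2) = -8)
Z(l) = 8 - 1/(-5 + l) (Z(l) = 8 - 1/(l - 5) = 8 - 1/(-5 + l))
L(g) = -8 - g (L(g) = -8 - g/(4 - 1*3) = -8 - g/(4 - 3) = -8 - g/1 = -8 - g)
L(Z(2))**3 = (-8 - (-41 + 8*2)/(-5 + 2))**3 = (-8 - (-41 + 16)/(-3))**3 = (-8 - (-1)*(-25)/3)**3 = (-8 - 1*25/3)**3 = (-8 - 25/3)**3 = (-49/3)**3 = -117649/27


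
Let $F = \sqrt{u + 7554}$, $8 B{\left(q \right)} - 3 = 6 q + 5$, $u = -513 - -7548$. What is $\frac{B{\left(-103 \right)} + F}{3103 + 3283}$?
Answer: $- \frac{305}{25544} + \frac{3 \sqrt{1621}}{6386} \approx 0.0069738$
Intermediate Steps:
$u = 7035$ ($u = -513 + 7548 = 7035$)
$B{\left(q \right)} = 1 + \frac{3 q}{4}$ ($B{\left(q \right)} = \frac{3}{8} + \frac{6 q + 5}{8} = \frac{3}{8} + \frac{5 + 6 q}{8} = \frac{3}{8} + \left(\frac{5}{8} + \frac{3 q}{4}\right) = 1 + \frac{3 q}{4}$)
$F = 3 \sqrt{1621}$ ($F = \sqrt{7035 + 7554} = \sqrt{14589} = 3 \sqrt{1621} \approx 120.78$)
$\frac{B{\left(-103 \right)} + F}{3103 + 3283} = \frac{\left(1 + \frac{3}{4} \left(-103\right)\right) + 3 \sqrt{1621}}{3103 + 3283} = \frac{\left(1 - \frac{309}{4}\right) + 3 \sqrt{1621}}{6386} = \left(- \frac{305}{4} + 3 \sqrt{1621}\right) \frac{1}{6386} = - \frac{305}{25544} + \frac{3 \sqrt{1621}}{6386}$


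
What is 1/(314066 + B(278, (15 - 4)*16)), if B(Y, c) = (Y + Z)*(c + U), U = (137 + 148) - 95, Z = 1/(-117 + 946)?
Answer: 829/344710172 ≈ 2.4049e-6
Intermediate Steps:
Z = 1/829 ≈ 0.0012063
U = 190 (U = 285 - 95 = 190)
B(Y, c) = (190 + c)*(1/829 + Y) (B(Y, c) = (Y + 1/829)*(c + 190) = (1/829 + Y)*(190 + c) = (190 + c)*(1/829 + Y))
1/(314066 + B(278, (15 - 4)*16)) = 1/(314066 + (190/829 + 190*278 + ((15 - 4)*16)/829 + 278*((15 - 4)*16))) = 1/(314066 + (190/829 + 52820 + (11*16)/829 + 278*(11*16))) = 1/(314066 + (190/829 + 52820 + (1/829)*176 + 278*176)) = 1/(314066 + (190/829 + 52820 + 176/829 + 48928)) = 1/(314066 + 84349458/829) = 1/(344710172/829) = 829/344710172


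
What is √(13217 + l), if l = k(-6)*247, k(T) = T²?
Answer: √22109 ≈ 148.69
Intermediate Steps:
l = 8892 (l = (-6)²*247 = 36*247 = 8892)
√(13217 + l) = √(13217 + 8892) = √22109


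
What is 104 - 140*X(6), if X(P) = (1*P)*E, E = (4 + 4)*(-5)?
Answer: 33704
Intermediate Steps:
E = -40 (E = 8*(-5) = -40)
X(P) = -40*P (X(P) = (1*P)*(-40) = P*(-40) = -40*P)
104 - 140*X(6) = 104 - (-5600)*6 = 104 - 140*(-240) = 104 + 33600 = 33704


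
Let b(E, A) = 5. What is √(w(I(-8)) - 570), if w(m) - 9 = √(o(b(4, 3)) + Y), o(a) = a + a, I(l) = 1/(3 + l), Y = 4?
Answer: √(-561 + √14) ≈ 23.606*I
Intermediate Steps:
o(a) = 2*a
w(m) = 9 + √14 (w(m) = 9 + √(2*5 + 4) = 9 + √(10 + 4) = 9 + √14)
√(w(I(-8)) - 570) = √((9 + √14) - 570) = √(-561 + √14)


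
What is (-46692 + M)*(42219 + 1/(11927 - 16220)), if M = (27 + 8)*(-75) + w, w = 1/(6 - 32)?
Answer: -116200813815169/55809 ≈ -2.0821e+9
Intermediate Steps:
w = -1/26 (w = 1/(-26) = -1/26 ≈ -0.038462)
M = -68251/26 (M = (27 + 8)*(-75) - 1/26 = 35*(-75) - 1/26 = -2625 - 1/26 = -68251/26 ≈ -2625.0)
(-46692 + M)*(42219 + 1/(11927 - 16220)) = (-46692 - 68251/26)*(42219 + 1/(11927 - 16220)) = -1282243*(42219 + 1/(-4293))/26 = -1282243*(42219 - 1/4293)/26 = -1282243/26*181246166/4293 = -116200813815169/55809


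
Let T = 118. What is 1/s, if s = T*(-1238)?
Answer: -1/146084 ≈ -6.8454e-6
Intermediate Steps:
s = -146084 (s = 118*(-1238) = -146084)
1/s = 1/(-146084) = -1/146084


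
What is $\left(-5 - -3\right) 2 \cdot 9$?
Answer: $-36$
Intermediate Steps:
$\left(-5 - -3\right) 2 \cdot 9 = \left(-5 + 3\right) 2 \cdot 9 = \left(-2\right) 2 \cdot 9 = \left(-4\right) 9 = -36$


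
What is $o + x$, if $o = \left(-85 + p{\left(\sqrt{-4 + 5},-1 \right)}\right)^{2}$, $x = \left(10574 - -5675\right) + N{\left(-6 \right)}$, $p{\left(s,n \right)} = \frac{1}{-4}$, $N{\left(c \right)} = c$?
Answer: $\frac{376169}{16} \approx 23511.0$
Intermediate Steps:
$p{\left(s,n \right)} = - \frac{1}{4}$
$x = 16243$ ($x = \left(10574 - -5675\right) - 6 = \left(10574 + 5675\right) - 6 = 16249 - 6 = 16243$)
$o = \frac{116281}{16}$ ($o = \left(-85 - \frac{1}{4}\right)^{2} = \left(- \frac{341}{4}\right)^{2} = \frac{116281}{16} \approx 7267.6$)
$o + x = \frac{116281}{16} + 16243 = \frac{376169}{16}$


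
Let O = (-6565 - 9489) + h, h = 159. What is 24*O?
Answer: -381480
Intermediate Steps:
O = -15895 (O = (-6565 - 9489) + 159 = -16054 + 159 = -15895)
24*O = 24*(-15895) = -381480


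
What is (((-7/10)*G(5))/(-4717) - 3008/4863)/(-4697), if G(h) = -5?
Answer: 28411513/215486814774 ≈ 0.00013185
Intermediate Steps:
(((-7/10)*G(5))/(-4717) - 3008/4863)/(-4697) = ((-7/10*(-5))/(-4717) - 3008/4863)/(-4697) = ((-7*⅒*(-5))*(-1/4717) - 3008*1/4863)*(-1/4697) = (-7/10*(-5)*(-1/4717) - 3008/4863)*(-1/4697) = ((7/2)*(-1/4717) - 3008/4863)*(-1/4697) = (-7/9434 - 3008/4863)*(-1/4697) = -28411513/45877542*(-1/4697) = 28411513/215486814774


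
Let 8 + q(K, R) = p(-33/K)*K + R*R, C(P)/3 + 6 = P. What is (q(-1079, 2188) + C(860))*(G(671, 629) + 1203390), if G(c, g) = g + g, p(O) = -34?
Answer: 5814334762432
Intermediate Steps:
C(P) = -18 + 3*P
G(c, g) = 2*g
q(K, R) = -8 + R² - 34*K (q(K, R) = -8 + (-34*K + R*R) = -8 + (-34*K + R²) = -8 + (R² - 34*K) = -8 + R² - 34*K)
(q(-1079, 2188) + C(860))*(G(671, 629) + 1203390) = ((-8 + 2188² - 34*(-1079)) + (-18 + 3*860))*(2*629 + 1203390) = ((-8 + 4787344 + 36686) + (-18 + 2580))*(1258 + 1203390) = (4824022 + 2562)*1204648 = 4826584*1204648 = 5814334762432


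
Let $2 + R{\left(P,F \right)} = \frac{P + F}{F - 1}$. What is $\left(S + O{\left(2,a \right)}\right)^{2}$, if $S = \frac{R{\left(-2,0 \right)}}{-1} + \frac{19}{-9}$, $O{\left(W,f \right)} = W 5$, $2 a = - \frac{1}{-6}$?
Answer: $\frac{5041}{81} \approx 62.235$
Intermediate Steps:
$R{\left(P,F \right)} = -2 + \frac{F + P}{-1 + F}$ ($R{\left(P,F \right)} = -2 + \frac{P + F}{F - 1} = -2 + \frac{F + P}{-1 + F}$)
$a = \frac{1}{12}$ ($a = \frac{\left(-1\right) \frac{1}{-6}}{2} = \frac{\left(-1\right) \left(- \frac{1}{6}\right)}{2} = \frac{1}{2} \cdot \frac{1}{6} = \frac{1}{12} \approx 0.083333$)
$O{\left(W,f \right)} = 5 W$
$S = - \frac{19}{9}$ ($S = \frac{\frac{1}{-1 + 0} \left(2 - 2 - 0\right)}{-1} + \frac{19}{-9} = \frac{2 - 2 + 0}{-1} \left(-1\right) + 19 \left(- \frac{1}{9}\right) = \left(-1\right) 0 \left(-1\right) - \frac{19}{9} = 0 \left(-1\right) - \frac{19}{9} = 0 - \frac{19}{9} = - \frac{19}{9} \approx -2.1111$)
$\left(S + O{\left(2,a \right)}\right)^{2} = \left(- \frac{19}{9} + 5 \cdot 2\right)^{2} = \left(- \frac{19}{9} + 10\right)^{2} = \left(\frac{71}{9}\right)^{2} = \frac{5041}{81}$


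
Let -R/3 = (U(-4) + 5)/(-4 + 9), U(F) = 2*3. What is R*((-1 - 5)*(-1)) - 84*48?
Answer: -20358/5 ≈ -4071.6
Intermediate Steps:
U(F) = 6
R = -33/5 (R = -3*(6 + 5)/(-4 + 9) = -33/5 ≈ -6.6000)
R*((-1 - 5)*(-1)) - 84*48 = -33*(-1 - 5)*(-1)/5 - 84*48 = -(-198)*(-1)/5 - 4032 = -33/5*6 - 4032 = -198/5 - 4032 = -20358/5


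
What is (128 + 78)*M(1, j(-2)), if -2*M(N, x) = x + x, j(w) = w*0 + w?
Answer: 412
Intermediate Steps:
j(w) = w (j(w) = 0 + w = w)
M(N, x) = -x (M(N, x) = -(x + x)/2 = -x)
(128 + 78)*M(1, j(-2)) = (128 + 78)*(-1*(-2)) = 206*2 = 412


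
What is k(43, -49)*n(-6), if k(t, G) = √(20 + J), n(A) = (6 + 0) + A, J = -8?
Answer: 0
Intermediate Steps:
n(A) = 6 + A
k(t, G) = 2*√3 (k(t, G) = √(20 - 8) = √12 = 2*√3)
k(43, -49)*n(-6) = (2*√3)*(6 - 6) = (2*√3)*0 = 0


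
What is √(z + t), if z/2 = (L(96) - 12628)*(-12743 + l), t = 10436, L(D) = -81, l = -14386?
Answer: √689575358 ≈ 26260.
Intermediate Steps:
z = 689564922 (z = 2*((-81 - 12628)*(-12743 - 14386)) = 2*(-12709*(-27129)) = 2*344782461 = 689564922)
√(z + t) = √(689564922 + 10436) = √689575358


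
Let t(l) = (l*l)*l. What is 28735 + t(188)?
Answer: 6673407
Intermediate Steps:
t(l) = l³ (t(l) = l²*l = l³)
28735 + t(188) = 28735 + 188³ = 28735 + 6644672 = 6673407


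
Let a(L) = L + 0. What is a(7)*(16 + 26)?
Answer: 294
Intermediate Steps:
a(L) = L
a(7)*(16 + 26) = 7*(16 + 26) = 7*42 = 294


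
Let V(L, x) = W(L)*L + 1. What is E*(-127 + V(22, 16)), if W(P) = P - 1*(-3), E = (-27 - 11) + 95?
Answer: 24168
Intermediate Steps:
E = 57 (E = -38 + 95 = 57)
W(P) = 3 + P (W(P) = P + 3 = 3 + P)
V(L, x) = 1 + L*(3 + L) (V(L, x) = (3 + L)*L + 1 = L*(3 + L) + 1 = 1 + L*(3 + L))
E*(-127 + V(22, 16)) = 57*(-127 + (1 + 22*(3 + 22))) = 57*(-127 + (1 + 22*25)) = 57*(-127 + (1 + 550)) = 57*(-127 + 551) = 57*424 = 24168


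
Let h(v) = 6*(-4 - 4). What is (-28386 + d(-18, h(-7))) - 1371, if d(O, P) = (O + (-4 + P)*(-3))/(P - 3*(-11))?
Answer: -148831/5 ≈ -29766.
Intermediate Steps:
h(v) = -48 (h(v) = 6*(-8) = -48)
d(O, P) = (12 + O - 3*P)/(33 + P) (d(O, P) = (O + (12 - 3*P))/(P + 33) = (12 + O - 3*P)/(33 + P))
(-28386 + d(-18, h(-7))) - 1371 = (-28386 + (12 - 18 - 3*(-48))/(33 - 48)) - 1371 = (-28386 + (12 - 18 + 144)/(-15)) - 1371 = (-28386 - 1/15*138) - 1371 = (-28386 - 46/5) - 1371 = -141976/5 - 1371 = -148831/5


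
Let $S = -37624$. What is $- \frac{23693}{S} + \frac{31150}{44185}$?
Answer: $\frac{443772561}{332483288} \approx 1.3347$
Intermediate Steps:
$- \frac{23693}{S} + \frac{31150}{44185} = - \frac{23693}{-37624} + \frac{31150}{44185} = \left(-23693\right) \left(- \frac{1}{37624}\right) + 31150 \cdot \frac{1}{44185} = \frac{23693}{37624} + \frac{6230}{8837} = \frac{443772561}{332483288}$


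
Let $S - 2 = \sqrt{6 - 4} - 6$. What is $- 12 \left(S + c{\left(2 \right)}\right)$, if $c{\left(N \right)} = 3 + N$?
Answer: $-12 - 12 \sqrt{2} \approx -28.971$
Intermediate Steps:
$S = -4 + \sqrt{2}$ ($S = 2 - \left(6 - \sqrt{6 - 4}\right) = 2 - \left(6 - \sqrt{2}\right) = -4 + \sqrt{2} \approx -2.5858$)
$- 12 \left(S + c{\left(2 \right)}\right) = - 12 \left(\left(-4 + \sqrt{2}\right) + \left(3 + 2\right)\right) = - 12 \left(\left(-4 + \sqrt{2}\right) + 5\right) = - 12 \left(1 + \sqrt{2}\right) = -12 - 12 \sqrt{2}$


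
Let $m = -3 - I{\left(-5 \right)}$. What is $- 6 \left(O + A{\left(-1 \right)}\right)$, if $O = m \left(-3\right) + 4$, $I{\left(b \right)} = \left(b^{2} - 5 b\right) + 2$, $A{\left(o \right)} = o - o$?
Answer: $-1014$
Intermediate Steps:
$A{\left(o \right)} = 0$
$I{\left(b \right)} = 2 + b^{2} - 5 b$
$m = -55$ ($m = -3 - \left(2 + \left(-5\right)^{2} - -25\right) = -3 - \left(2 + 25 + 25\right) = -3 - 52 = -55$)
$O = 169$ ($O = \left(-55\right) \left(-3\right) + 4 = 165 + 4 = 169$)
$- 6 \left(O + A{\left(-1 \right)}\right) = - 6 \left(169 + 0\right) = \left(-6\right) 169 = -1014$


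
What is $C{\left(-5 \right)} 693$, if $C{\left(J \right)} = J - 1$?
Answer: $-4158$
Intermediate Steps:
$C{\left(J \right)} = -1 + J$ ($C{\left(J \right)} = J - 1 = -1 + J$)
$C{\left(-5 \right)} 693 = \left(-1 - 5\right) 693 = \left(-6\right) 693 = -4158$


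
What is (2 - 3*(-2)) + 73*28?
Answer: 2052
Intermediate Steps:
(2 - 3*(-2)) + 73*28 = (2 + 6) + 2044 = 8 + 2044 = 2052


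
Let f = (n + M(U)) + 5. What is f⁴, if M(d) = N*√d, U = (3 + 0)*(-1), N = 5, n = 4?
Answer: -24264 + 1080*I*√3 ≈ -24264.0 + 1870.6*I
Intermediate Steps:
U = -3 (U = 3*(-1) = -3)
M(d) = 5*√d
f = 9 + 5*I*√3 (f = (4 + 5*√(-3)) + 5 = (4 + 5*(I*√3)) + 5 = (4 + 5*I*√3) + 5 = 9 + 5*I*√3 ≈ 9.0 + 8.6602*I)
f⁴ = (9 + 5*I*√3)⁴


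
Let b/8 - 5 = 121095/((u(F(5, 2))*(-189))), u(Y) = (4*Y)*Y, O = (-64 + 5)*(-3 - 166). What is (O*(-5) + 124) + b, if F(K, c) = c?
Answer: -700159/14 ≈ -50011.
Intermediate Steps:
O = 9971 (O = -59*(-169) = 9971)
u(Y) = 4*Y²
b = -3925/14 (b = 40 + 8*(121095/(((4*2²)*(-189)))) = 40 + 8*(121095/(((4*4)*(-189)))) = 40 + 8*(121095/((16*(-189)))) = 40 + 8*(121095/(-3024)) = 40 + 8*(121095*(-1/3024)) = 40 + 8*(-4485/112) = 40 - 4485/14 = -3925/14 ≈ -280.36)
(O*(-5) + 124) + b = (9971*(-5) + 124) - 3925/14 = (-49855 + 124) - 3925/14 = -49731 - 3925/14 = -700159/14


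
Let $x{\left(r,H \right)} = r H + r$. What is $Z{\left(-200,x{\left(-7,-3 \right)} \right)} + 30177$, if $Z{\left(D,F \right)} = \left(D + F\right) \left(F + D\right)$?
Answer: $64773$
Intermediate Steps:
$x{\left(r,H \right)} = r + H r$ ($x{\left(r,H \right)} = H r + r = r + H r$)
$Z{\left(D,F \right)} = \left(D + F\right)^{2}$ ($Z{\left(D,F \right)} = \left(D + F\right) \left(D + F\right) = \left(D + F\right)^{2}$)
$Z{\left(-200,x{\left(-7,-3 \right)} \right)} + 30177 = \left(-200 - 7 \left(1 - 3\right)\right)^{2} + 30177 = \left(-200 - -14\right)^{2} + 30177 = \left(-200 + 14\right)^{2} + 30177 = \left(-186\right)^{2} + 30177 = 34596 + 30177 = 64773$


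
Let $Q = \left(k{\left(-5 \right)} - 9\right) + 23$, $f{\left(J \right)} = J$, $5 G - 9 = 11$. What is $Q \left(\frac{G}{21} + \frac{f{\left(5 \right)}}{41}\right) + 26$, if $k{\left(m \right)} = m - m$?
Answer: $\frac{3736}{123} \approx 30.374$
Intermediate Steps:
$G = 4$ ($G = \frac{9}{5} + \frac{1}{5} \cdot 11 = \frac{9}{5} + \frac{11}{5} = 4$)
$k{\left(m \right)} = 0$
$Q = 14$ ($Q = \left(0 - 9\right) + 23 = -9 + 23 = 14$)
$Q \left(\frac{G}{21} + \frac{f{\left(5 \right)}}{41}\right) + 26 = 14 \left(\frac{4}{21} + \frac{5}{41}\right) + 26 = 14 \cdot \frac{269}{861} + 26 = \frac{538}{123} + 26 = \frac{3736}{123}$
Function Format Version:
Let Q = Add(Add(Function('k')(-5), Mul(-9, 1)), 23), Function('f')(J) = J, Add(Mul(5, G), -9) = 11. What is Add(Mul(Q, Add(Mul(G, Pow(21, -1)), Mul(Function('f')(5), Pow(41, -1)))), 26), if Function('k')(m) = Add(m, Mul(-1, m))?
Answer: Rational(3736, 123) ≈ 30.374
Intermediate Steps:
G = 4 (G = Add(Rational(9, 5), Mul(Rational(1, 5), 11)) = Add(Rational(9, 5), Rational(11, 5)) = 4)
Function('k')(m) = 0
Q = 14 (Q = Add(Add(0, Mul(-9, 1)), 23) = Add(Add(0, -9), 23) = Add(-9, 23) = 14)
Add(Mul(Q, Add(Mul(G, Pow(21, -1)), Mul(Function('f')(5), Pow(41, -1)))), 26) = Add(Mul(14, Add(Mul(4, Pow(21, -1)), Mul(5, Pow(41, -1)))), 26) = Add(Mul(14, Add(Mul(4, Rational(1, 21)), Mul(5, Rational(1, 41)))), 26) = Add(Mul(14, Add(Rational(4, 21), Rational(5, 41))), 26) = Add(Mul(14, Rational(269, 861)), 26) = Add(Rational(538, 123), 26) = Rational(3736, 123)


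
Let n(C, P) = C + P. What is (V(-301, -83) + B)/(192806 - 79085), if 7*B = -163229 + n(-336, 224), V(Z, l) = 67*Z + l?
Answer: -101697/265349 ≈ -0.38326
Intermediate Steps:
V(Z, l) = l + 67*Z
B = -163341/7 (B = (-163229 + (-336 + 224))/7 = (-163229 - 112)/7 = (1/7)*(-163341) = -163341/7 ≈ -23334.)
(V(-301, -83) + B)/(192806 - 79085) = ((-83 + 67*(-301)) - 163341/7)/(192806 - 79085) = ((-83 - 20167) - 163341/7)/113721 = (-20250 - 163341/7)*(1/113721) = -305091/7*1/113721 = -101697/265349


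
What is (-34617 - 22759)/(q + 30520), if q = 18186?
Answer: -28688/24353 ≈ -1.1780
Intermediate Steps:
(-34617 - 22759)/(q + 30520) = (-34617 - 22759)/(18186 + 30520) = -57376/48706 = -57376*1/48706 = -28688/24353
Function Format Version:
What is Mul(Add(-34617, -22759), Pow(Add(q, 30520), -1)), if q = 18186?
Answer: Rational(-28688, 24353) ≈ -1.1780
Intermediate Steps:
Mul(Add(-34617, -22759), Pow(Add(q, 30520), -1)) = Mul(Add(-34617, -22759), Pow(Add(18186, 30520), -1)) = Mul(-57376, Pow(48706, -1)) = Mul(-57376, Rational(1, 48706)) = Rational(-28688, 24353)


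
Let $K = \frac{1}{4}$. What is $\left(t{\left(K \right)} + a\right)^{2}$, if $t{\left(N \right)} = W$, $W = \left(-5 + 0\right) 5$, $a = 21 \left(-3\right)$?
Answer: $7744$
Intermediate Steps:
$K = \frac{1}{4} \approx 0.25$
$a = -63$
$W = -25$ ($W = \left(-5\right) 5 = -25$)
$t{\left(N \right)} = -25$
$\left(t{\left(K \right)} + a\right)^{2} = \left(-25 - 63\right)^{2} = \left(-88\right)^{2} = 7744$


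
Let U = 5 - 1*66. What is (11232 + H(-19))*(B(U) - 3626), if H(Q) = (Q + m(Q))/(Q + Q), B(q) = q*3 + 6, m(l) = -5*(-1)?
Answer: -811617245/19 ≈ -4.2717e+7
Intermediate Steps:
m(l) = 5
U = -61 (U = 5 - 66 = -61)
B(q) = 6 + 3*q (B(q) = 3*q + 6 = 6 + 3*q)
H(Q) = (5 + Q)/(2*Q) (H(Q) = (Q + 5)/(Q + Q) = (5 + Q)/((2*Q)) = (5 + Q)*(1/(2*Q)) = (5 + Q)/(2*Q))
(11232 + H(-19))*(B(U) - 3626) = (11232 + (1/2)*(5 - 19)/(-19))*((6 + 3*(-61)) - 3626) = (11232 + (1/2)*(-1/19)*(-14))*((6 - 183) - 3626) = (11232 + 7/19)*(-177 - 3626) = (213415/19)*(-3803) = -811617245/19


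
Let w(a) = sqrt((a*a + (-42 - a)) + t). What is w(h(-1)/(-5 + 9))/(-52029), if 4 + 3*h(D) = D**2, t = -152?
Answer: -I*sqrt(3099)/208116 ≈ -0.00026749*I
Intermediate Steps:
h(D) = -4/3 + D**2/3
w(a) = sqrt(-194 + a**2 - a) (w(a) = sqrt((a*a + (-42 - a)) - 152) = sqrt((a**2 + (-42 - a)) - 152) = sqrt((-42 + a**2 - a) - 152) = sqrt(-194 + a**2 - a))
w(h(-1)/(-5 + 9))/(-52029) = sqrt(-194 + ((-4/3 + (1/3)*(-1)**2)/(-5 + 9))**2 - (-4/3 + (1/3)*(-1)**2)/(-5 + 9))/(-52029) = sqrt(-194 + ((-4/3 + (1/3)*1)/4)**2 - (-4/3 + (1/3)*1)/4)*(-1/52029) = sqrt(-194 + ((-4/3 + 1/3)*(1/4))**2 - (-4/3 + 1/3)/4)*(-1/52029) = sqrt(-194 + (-1*1/4)**2 - (-1)/4)*(-1/52029) = sqrt(-194 + (-1/4)**2 - 1*(-1/4))*(-1/52029) = sqrt(-194 + 1/16 + 1/4)*(-1/52029) = sqrt(-3099/16)*(-1/52029) = (I*sqrt(3099)/4)*(-1/52029) = -I*sqrt(3099)/208116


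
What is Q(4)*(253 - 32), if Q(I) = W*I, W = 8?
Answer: 7072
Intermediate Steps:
Q(I) = 8*I
Q(4)*(253 - 32) = (8*4)*(253 - 32) = 32*221 = 7072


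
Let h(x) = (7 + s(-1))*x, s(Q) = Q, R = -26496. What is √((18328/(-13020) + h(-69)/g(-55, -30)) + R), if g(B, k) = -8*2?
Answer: I*√4487464808610/13020 ≈ 162.7*I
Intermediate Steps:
h(x) = 6*x (h(x) = (7 - 1)*x = 6*x)
g(B, k) = -16
√((18328/(-13020) + h(-69)/g(-55, -30)) + R) = √((18328/(-13020) + (6*(-69))/(-16)) - 26496) = √((18328*(-1/13020) - 414*(-1/16)) - 26496) = √((-4582/3255 + 207/8) - 26496) = √(637129/26040 - 26496) = √(-689318711/26040) = I*√4487464808610/13020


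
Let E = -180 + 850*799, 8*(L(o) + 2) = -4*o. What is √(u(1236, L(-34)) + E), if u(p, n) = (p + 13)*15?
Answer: √697705 ≈ 835.29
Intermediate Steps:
L(o) = -2 - o/2 (L(o) = -2 + (-4*o)/8 = -2 - o/2)
u(p, n) = 195 + 15*p (u(p, n) = (13 + p)*15 = 195 + 15*p)
E = 678970 (E = -180 + 679150 = 678970)
√(u(1236, L(-34)) + E) = √((195 + 15*1236) + 678970) = √((195 + 18540) + 678970) = √(18735 + 678970) = √697705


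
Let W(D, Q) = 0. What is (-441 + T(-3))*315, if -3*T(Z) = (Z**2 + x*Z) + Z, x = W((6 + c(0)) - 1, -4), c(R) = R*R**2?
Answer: -139545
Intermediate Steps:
c(R) = R**3
x = 0
T(Z) = -Z/3 - Z**2/3 (T(Z) = -((Z**2 + 0*Z) + Z)/3 = -((Z**2 + 0) + Z)/3 = -(Z**2 + Z)/3 = -(Z + Z**2)/3 = -Z/3 - Z**2/3)
(-441 + T(-3))*315 = (-441 - 1/3*(-3)*(1 - 3))*315 = (-441 - 1/3*(-3)*(-2))*315 = (-441 - 2)*315 = -443*315 = -139545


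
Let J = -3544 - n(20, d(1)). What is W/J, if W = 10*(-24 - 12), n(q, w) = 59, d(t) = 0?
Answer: 120/1201 ≈ 0.099917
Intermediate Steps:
J = -3603 (J = -3544 - 1*59 = -3544 - 59 = -3603)
W = -360 (W = 10*(-36) = -360)
W/J = -360/(-3603) = -360*(-1/3603) = 120/1201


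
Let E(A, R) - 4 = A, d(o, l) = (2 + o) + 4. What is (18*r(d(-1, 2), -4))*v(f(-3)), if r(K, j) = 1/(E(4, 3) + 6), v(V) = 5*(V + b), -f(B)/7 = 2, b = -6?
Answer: -900/7 ≈ -128.57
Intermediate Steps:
d(o, l) = 6 + o
f(B) = -14 (f(B) = -7*2 = -14)
E(A, R) = 4 + A
v(V) = -30 + 5*V (v(V) = 5*(V - 6) = 5*(-6 + V) = -30 + 5*V)
r(K, j) = 1/14 (r(K, j) = 1/((4 + 4) + 6) = 1/(8 + 6) = 1/14)
(18*r(d(-1, 2), -4))*v(f(-3)) = (18*(1/14))*(-30 + 5*(-14)) = 9*(-30 - 70)/7 = (9/7)*(-100) = -900/7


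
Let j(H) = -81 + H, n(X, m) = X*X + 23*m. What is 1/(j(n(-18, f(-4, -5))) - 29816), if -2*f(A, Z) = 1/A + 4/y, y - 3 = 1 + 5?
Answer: -72/2129417 ≈ -3.3812e-5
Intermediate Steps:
y = 9 (y = 3 + (1 + 5) = 3 + 6 = 9)
f(A, Z) = -2/9 - 1/(2*A) (f(A, Z) = -(1/A + 4/9)/2 = -(4/9 + 1/A)/2 = -2/9 - 1/(2*A))
n(X, m) = X² + 23*m
1/(j(n(-18, f(-4, -5))) - 29816) = 1/((-81 + ((-18)² + 23*((1/18)*(-9 - 4*(-4))/(-4)))) - 29816) = 1/((-81 + (324 + 23*((1/18)*(-¼)*(-9 + 16)))) - 29816) = 1/((-81 + (324 + 23*((1/18)*(-¼)*7))) - 29816) = 1/((-81 + (324 + 23*(-7/72))) - 29816) = 1/((-81 + (324 - 161/72)) - 29816) = 1/((-81 + 23167/72) - 29816) = 1/(17335/72 - 29816) = 1/(-2129417/72) = -72/2129417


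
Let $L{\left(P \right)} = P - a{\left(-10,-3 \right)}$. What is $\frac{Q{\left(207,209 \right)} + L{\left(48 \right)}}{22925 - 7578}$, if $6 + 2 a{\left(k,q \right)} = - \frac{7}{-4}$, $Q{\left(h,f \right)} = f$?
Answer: $\frac{2073}{122776} \approx 0.016884$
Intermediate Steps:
$a{\left(k,q \right)} = - \frac{17}{8}$ ($a{\left(k,q \right)} = -3 + \frac{\left(-7\right) \frac{1}{-4}}{2} = -3 + \frac{\left(-7\right) \left(- \frac{1}{4}\right)}{2} = -3 + \frac{1}{2} \cdot \frac{7}{4} = -3 + \frac{7}{8} = - \frac{17}{8}$)
$L{\left(P \right)} = \frac{17}{8} + P$ ($L{\left(P \right)} = P - - \frac{17}{8} = P + \frac{17}{8} = \frac{17}{8} + P$)
$\frac{Q{\left(207,209 \right)} + L{\left(48 \right)}}{22925 - 7578} = \frac{209 + \left(\frac{17}{8} + 48\right)}{22925 - 7578} = \frac{209 + \frac{401}{8}}{15347} = \frac{2073}{8} \cdot \frac{1}{15347} = \frac{2073}{122776}$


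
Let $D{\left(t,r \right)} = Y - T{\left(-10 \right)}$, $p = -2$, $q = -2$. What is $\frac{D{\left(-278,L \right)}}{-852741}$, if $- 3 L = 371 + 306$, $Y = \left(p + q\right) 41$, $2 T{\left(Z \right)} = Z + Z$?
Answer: $\frac{154}{852741} \approx 0.00018059$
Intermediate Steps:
$T{\left(Z \right)} = Z$ ($T{\left(Z \right)} = \frac{Z + Z}{2} = \frac{2 Z}{2} = Z$)
$Y = -164$ ($Y = \left(-2 - 2\right) 41 = \left(-4\right) 41 = -164$)
$L = - \frac{677}{3}$ ($L = - \frac{371 + 306}{3} = \left(- \frac{1}{3}\right) 677 = - \frac{677}{3} \approx -225.67$)
$D{\left(t,r \right)} = -154$ ($D{\left(t,r \right)} = -164 - -10 = -164 + 10 = -154$)
$\frac{D{\left(-278,L \right)}}{-852741} = - \frac{154}{-852741} = \left(-154\right) \left(- \frac{1}{852741}\right) = \frac{154}{852741}$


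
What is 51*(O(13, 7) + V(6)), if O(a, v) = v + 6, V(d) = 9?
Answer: 1122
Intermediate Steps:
O(a, v) = 6 + v
51*(O(13, 7) + V(6)) = 51*((6 + 7) + 9) = 51*(13 + 9) = 51*22 = 1122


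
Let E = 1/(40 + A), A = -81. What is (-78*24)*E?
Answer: 1872/41 ≈ 45.659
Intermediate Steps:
E = -1/41 (E = 1/(40 - 81) = 1/(-41) = -1/41 ≈ -0.024390)
(-78*24)*E = -78*24*(-1/41) = -1872*(-1/41) = 1872/41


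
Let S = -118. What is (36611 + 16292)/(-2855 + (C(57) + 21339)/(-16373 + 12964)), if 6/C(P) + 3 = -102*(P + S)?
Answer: -373857935871/20220112484 ≈ -18.489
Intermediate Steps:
C(P) = 6/(12033 - 102*P) (C(P) = 6/(-3 - 102*(P - 118)) = 6/(-3 - 102*(-118 + P)) = 6/(-3 + (12036 - 102*P)) = 6/(12033 - 102*P))
(36611 + 16292)/(-2855 + (C(57) + 21339)/(-16373 + 12964)) = (36611 + 16292)/(-2855 + (-2/(-4011 + 34*57) + 21339)/(-16373 + 12964)) = 52903/(-2855 + (-2/(-4011 + 1938) + 21339)/(-3409)) = 52903/(-2855 + (-2/(-2073) + 21339)*(-1/3409)) = 52903/(-2855 + (-2*(-1/2073) + 21339)*(-1/3409)) = 52903/(-2855 + (2/2073 + 21339)*(-1/3409)) = 52903/(-2855 + (44235749/2073)*(-1/3409)) = 52903/(-2855 - 44235749/7066857) = 52903/(-20220112484/7066857) = 52903*(-7066857/20220112484) = -373857935871/20220112484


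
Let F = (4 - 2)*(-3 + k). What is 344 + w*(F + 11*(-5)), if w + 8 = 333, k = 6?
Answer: -15581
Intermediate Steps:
w = 325 (w = -8 + 333 = 325)
F = 6 (F = (4 - 2)*(-3 + 6) = 2*3 = 6)
344 + w*(F + 11*(-5)) = 344 + 325*(6 + 11*(-5)) = 344 + 325*(6 - 55) = 344 + 325*(-49) = 344 - 15925 = -15581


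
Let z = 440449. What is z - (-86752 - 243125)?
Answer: 770326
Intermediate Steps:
z - (-86752 - 243125) = 440449 - (-86752 - 243125) = 440449 - 1*(-329877) = 440449 + 329877 = 770326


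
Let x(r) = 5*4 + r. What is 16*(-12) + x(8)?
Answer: -164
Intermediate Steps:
x(r) = 20 + r
16*(-12) + x(8) = 16*(-12) + (20 + 8) = -192 + 28 = -164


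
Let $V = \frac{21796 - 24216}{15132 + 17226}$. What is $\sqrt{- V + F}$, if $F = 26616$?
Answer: $\frac{\sqrt{6967024827846}}{16179} \approx 163.14$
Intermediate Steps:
$V = - \frac{1210}{16179}$ ($V = - \frac{2420}{32358} = \left(-2420\right) \frac{1}{32358} = - \frac{1210}{16179} \approx -0.074788$)
$\sqrt{- V + F} = \sqrt{\left(-1\right) \left(- \frac{1210}{16179}\right) + 26616} = \sqrt{\frac{1210}{16179} + 26616} = \sqrt{\frac{430621474}{16179}} = \frac{\sqrt{6967024827846}}{16179}$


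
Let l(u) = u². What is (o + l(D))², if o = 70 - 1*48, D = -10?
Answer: 14884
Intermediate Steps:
o = 22 (o = 70 - 48 = 22)
(o + l(D))² = (22 + (-10)²)² = (22 + 100)² = 122² = 14884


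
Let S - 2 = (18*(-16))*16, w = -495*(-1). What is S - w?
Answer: -5101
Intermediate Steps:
w = 495
S = -4606 (S = 2 + (18*(-16))*16 = 2 - 288*16 = 2 - 4608 = -4606)
S - w = -4606 - 1*495 = -4606 - 495 = -5101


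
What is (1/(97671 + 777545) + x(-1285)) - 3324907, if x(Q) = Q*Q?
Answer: -1464833265311/875216 ≈ -1.6737e+6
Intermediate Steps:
x(Q) = Q²
(1/(97671 + 777545) + x(-1285)) - 3324907 = (1/(97671 + 777545) + (-1285)²) - 3324907 = (1/875216 + 1651225) - 3324907 = 1445178539601/875216 - 3324907 = -1464833265311/875216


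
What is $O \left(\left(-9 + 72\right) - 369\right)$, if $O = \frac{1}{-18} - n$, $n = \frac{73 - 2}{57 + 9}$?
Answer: $\frac{3808}{11} \approx 346.18$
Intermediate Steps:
$n = \frac{71}{66} \approx 1.0758$
$O = - \frac{112}{99}$ ($O = \frac{1}{-18} - \frac{71}{66} = - \frac{1}{18} - \frac{71}{66} = - \frac{112}{99} \approx -1.1313$)
$O \left(\left(-9 + 72\right) - 369\right) = - \frac{112 \left(\left(-9 + 72\right) - 369\right)}{99} = - \frac{112 \left(63 - 369\right)}{99} = \left(- \frac{112}{99}\right) \left(-306\right) = \frac{3808}{11}$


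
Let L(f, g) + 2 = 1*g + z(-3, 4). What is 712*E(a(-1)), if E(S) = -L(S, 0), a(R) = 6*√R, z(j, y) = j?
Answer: 3560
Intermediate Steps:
L(f, g) = -5 + g (L(f, g) = -2 + (1*g - 3) = -2 + (g - 3) = -2 + (-3 + g) = -5 + g)
E(S) = 5 (E(S) = -(-5 + 0) = -1*(-5) = 5)
712*E(a(-1)) = 712*5 = 3560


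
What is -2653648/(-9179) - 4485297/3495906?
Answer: 3078577807975/10696307058 ≈ 287.82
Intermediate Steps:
-2653648/(-9179) - 4485297/3495906 = -2653648*(-1/9179) - 4485297*1/3495906 = 2653648/9179 - 1495099/1165302 = 3078577807975/10696307058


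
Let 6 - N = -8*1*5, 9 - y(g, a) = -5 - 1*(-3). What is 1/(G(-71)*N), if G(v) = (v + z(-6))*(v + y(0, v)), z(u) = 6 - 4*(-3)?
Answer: 1/146280 ≈ 6.8362e-6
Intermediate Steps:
z(u) = 18 (z(u) = 6 + 12 = 18)
y(g, a) = 11 (y(g, a) = 9 - (-5 - 1*(-3)) = 9 - (-5 + 3) = 9 - 1*(-2) = 9 + 2 = 11)
G(v) = (11 + v)*(18 + v) (G(v) = (v + 18)*(v + 11) = (18 + v)*(11 + v) = (11 + v)*(18 + v))
N = 46 (N = 6 - (-8*1)*5 = 6 - (-8)*5 = 6 - 1*(-40) = 6 + 40 = 46)
1/(G(-71)*N) = 1/((198 + (-71)**2 + 29*(-71))*46) = 1/((198 + 5041 - 2059)*46) = 1/(3180*46) = 1/146280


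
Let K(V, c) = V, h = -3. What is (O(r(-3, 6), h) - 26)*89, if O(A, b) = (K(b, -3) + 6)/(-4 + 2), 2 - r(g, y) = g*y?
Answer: -4895/2 ≈ -2447.5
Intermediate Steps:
r(g, y) = 2 - g*y
O(A, b) = -3 - b/2 (O(A, b) = (b + 6)/(-4 + 2) = (6 + b)/(-2) = (6 + b)*(-1/2) = -3 - b/2)
(O(r(-3, 6), h) - 26)*89 = ((-3 - 1/2*(-3)) - 26)*89 = ((-3 + 3/2) - 26)*89 = (-3/2 - 26)*89 = -55/2*89 = -4895/2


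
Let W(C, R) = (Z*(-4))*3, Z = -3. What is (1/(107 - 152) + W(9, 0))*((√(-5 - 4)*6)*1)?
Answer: 3238*I/5 ≈ 647.6*I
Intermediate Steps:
W(C, R) = 36 (W(C, R) = -3*(-4)*3 = 12*3 = 36)
(1/(107 - 152) + W(9, 0))*((√(-5 - 4)*6)*1) = (1/(107 - 152) + 36)*((√(-5 - 4)*6)*1) = (1/(-45) + 36)*((√(-9)*6)*1) = (-1/45 + 36)*(((3*I)*6)*1) = 1619*((18*I)*1)/45 = 1619*(18*I)/45 = 3238*I/5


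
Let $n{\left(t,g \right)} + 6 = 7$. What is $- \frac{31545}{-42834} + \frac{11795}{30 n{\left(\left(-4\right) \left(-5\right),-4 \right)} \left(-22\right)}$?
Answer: $- \frac{1467901}{85668} \approx -17.135$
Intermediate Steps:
$n{\left(t,g \right)} = 1$ ($n{\left(t,g \right)} = -6 + 7 = 1$)
$- \frac{31545}{-42834} + \frac{11795}{30 n{\left(\left(-4\right) \left(-5\right),-4 \right)} \left(-22\right)} = - \frac{31545}{-42834} + \frac{11795}{30 \cdot 1 \left(-22\right)} = \left(-31545\right) \left(- \frac{1}{42834}\right) + \frac{11795}{30 \left(-22\right)} = \frac{10515}{14278} + \frac{11795}{-660} = \frac{10515}{14278} + 11795 \left(- \frac{1}{660}\right) = \frac{10515}{14278} - \frac{2359}{132} = - \frac{1467901}{85668}$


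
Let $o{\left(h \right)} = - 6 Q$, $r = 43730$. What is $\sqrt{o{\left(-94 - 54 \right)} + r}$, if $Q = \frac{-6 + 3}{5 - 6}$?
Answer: $8 \sqrt{683} \approx 209.07$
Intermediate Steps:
$Q = 3$ ($Q = - \frac{3}{-1} = \left(-3\right) \left(-1\right) = 3$)
$o{\left(h \right)} = -18$ ($o{\left(h \right)} = \left(-6\right) 3 = -18$)
$\sqrt{o{\left(-94 - 54 \right)} + r} = \sqrt{-18 + 43730} = \sqrt{43712} = 8 \sqrt{683}$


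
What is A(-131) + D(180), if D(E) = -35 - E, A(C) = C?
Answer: -346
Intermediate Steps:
A(-131) + D(180) = -131 + (-35 - 1*180) = -131 + (-35 - 180) = -131 - 215 = -346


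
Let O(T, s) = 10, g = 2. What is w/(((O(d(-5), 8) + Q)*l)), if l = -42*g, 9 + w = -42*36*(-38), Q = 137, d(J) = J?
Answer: -6383/1372 ≈ -4.6523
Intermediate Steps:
w = 57447 (w = -9 - 42*36*(-38) = -9 - 1512*(-38) = -9 + 57456 = 57447)
l = -84 (l = -42*2 = -84)
w/(((O(d(-5), 8) + Q)*l)) = 57447/(((10 + 137)*(-84))) = 57447/((147*(-84))) = 57447/(-12348) = 57447*(-1/12348) = -6383/1372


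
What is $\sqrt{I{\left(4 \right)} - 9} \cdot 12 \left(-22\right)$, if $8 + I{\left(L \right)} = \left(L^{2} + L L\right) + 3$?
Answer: $- 792 \sqrt{2} \approx -1120.1$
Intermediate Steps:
$I{\left(L \right)} = -5 + 2 L^{2}$ ($I{\left(L \right)} = -8 + \left(\left(L^{2} + L L\right) + 3\right) = -8 + \left(\left(L^{2} + L^{2}\right) + 3\right) = -8 + \left(2 L^{2} + 3\right) = -8 + \left(3 + 2 L^{2}\right) = -5 + 2 L^{2}$)
$\sqrt{I{\left(4 \right)} - 9} \cdot 12 \left(-22\right) = \sqrt{\left(-5 + 2 \cdot 4^{2}\right) - 9} \cdot 12 \left(-22\right) = \sqrt{\left(-5 + 2 \cdot 16\right) - 9} \cdot 12 \left(-22\right) = \sqrt{\left(-5 + 32\right) - 9} \cdot 12 \left(-22\right) = \sqrt{27 - 9} \cdot 12 \left(-22\right) = \sqrt{18} \cdot 12 \left(-22\right) = 3 \sqrt{2} \cdot 12 \left(-22\right) = 36 \sqrt{2} \left(-22\right) = - 792 \sqrt{2}$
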